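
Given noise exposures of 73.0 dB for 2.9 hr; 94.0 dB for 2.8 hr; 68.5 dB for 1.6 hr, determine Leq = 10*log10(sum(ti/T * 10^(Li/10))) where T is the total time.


T_total = 2.9 + 2.8 + 1.6 = 7.3 hr
(2.9/7.3) * 10^(73.0/10) = 7.92638e+06
(2.8/7.3) * 10^(94.0/10) = 9.63463e+08
(1.6/7.3) * 10^(68.5/10) = 1.55166e+06
Sum = 7.92638e+06 + 9.63463e+08 + 1.55166e+06 = 9.72941e+08
Leq = 10*log10(9.72941e+08) = 89.881 dB


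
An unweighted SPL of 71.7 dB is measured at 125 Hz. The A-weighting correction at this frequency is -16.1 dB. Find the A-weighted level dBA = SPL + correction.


A-weighting table: 125 Hz -> -16.1 dB correction
SPL_A = SPL + correction = 71.7 + (-16.1) = 55.6 dBA


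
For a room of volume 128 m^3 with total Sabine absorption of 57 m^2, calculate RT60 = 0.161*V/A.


RT60 = 0.161 * 128 / 57 = 0.36154 s


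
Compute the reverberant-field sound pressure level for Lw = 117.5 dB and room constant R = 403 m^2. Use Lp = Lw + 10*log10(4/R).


4/R = 4/403 = 0.00992556
Lp = 117.5 + 10*log10(0.00992556) = 97.468 dB


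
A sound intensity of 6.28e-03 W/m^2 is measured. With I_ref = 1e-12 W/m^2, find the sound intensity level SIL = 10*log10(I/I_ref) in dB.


I / I_ref = 6.28e-03 / 1e-12 = 6.28e+09
SIL = 10 * log10(6.28e+09) = 97.98 dB


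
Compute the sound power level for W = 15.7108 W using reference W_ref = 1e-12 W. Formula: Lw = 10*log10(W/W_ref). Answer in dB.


W / W_ref = 15.7108 / 1e-12 = 1.57108e+13
Lw = 10 * log10(1.57108e+13) = 131.96 dB


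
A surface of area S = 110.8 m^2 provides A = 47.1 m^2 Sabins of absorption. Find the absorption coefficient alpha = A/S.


Absorption coefficient = absorbed power / incident power
alpha = A / S = 47.1 / 110.8 = 0.42509


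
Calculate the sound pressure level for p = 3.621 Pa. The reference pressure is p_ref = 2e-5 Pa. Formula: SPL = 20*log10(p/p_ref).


p / p_ref = 3.621 / 2e-5 = 181050
SPL = 20 * log10(181050) = 105.16 dB


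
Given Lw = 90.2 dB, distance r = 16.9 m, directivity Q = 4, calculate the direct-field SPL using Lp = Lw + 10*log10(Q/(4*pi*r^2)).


4*pi*r^2 = 4*pi*16.9^2 = 3589.08 m^2
Q / (4*pi*r^2) = 4 / 3589.08 = 0.00111449
Lp = 90.2 + 10*log10(0.00111449) = 60.671 dB


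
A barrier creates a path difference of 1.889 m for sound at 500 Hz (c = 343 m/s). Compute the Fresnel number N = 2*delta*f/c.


N = 2*delta*f/c = 2*delta/lambda, where lambda = c/f
lambda = 343 / 500 = 0.686 m
N = 2 * 1.889 / 0.686 = 5.5073


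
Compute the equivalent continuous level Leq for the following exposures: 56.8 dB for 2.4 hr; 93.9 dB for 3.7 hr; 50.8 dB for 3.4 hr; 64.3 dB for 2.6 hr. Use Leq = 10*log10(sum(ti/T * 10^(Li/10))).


T_total = 2.4 + 3.7 + 3.4 + 2.6 = 12.1 hr
(2.4/12.1) * 10^(56.8/10) = 94934.9
(3.7/12.1) * 10^(93.9/10) = 7.50613e+08
(3.4/12.1) * 10^(50.8/10) = 33782.6
(2.6/12.1) * 10^(64.3/10) = 578346
Sum = 94934.9 + 7.50613e+08 + 33782.6 + 578346 = 7.5132e+08
Leq = 10*log10(7.5132e+08) = 88.758 dB


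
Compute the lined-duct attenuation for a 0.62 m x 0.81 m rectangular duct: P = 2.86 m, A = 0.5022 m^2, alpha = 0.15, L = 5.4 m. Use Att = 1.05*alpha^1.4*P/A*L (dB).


alpha^1.4 = 0.15^1.4 = 0.0702308
Attenuation rate = 1.05 * alpha^1.4 * P / A
= 1.05 * 0.0702308 * 2.86 / 0.5022 = 0.419958 dB/m
Total Att = 0.419958 * 5.4 = 2.2678 dB


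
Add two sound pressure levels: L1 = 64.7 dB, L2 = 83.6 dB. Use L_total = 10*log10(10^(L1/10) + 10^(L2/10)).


10^(64.7/10) = 2.95121e+06
10^(83.6/10) = 2.29087e+08
Sum = 2.95121e+06 + 2.29087e+08 = 2.32038e+08
L_total = 10*log10(2.32038e+08) = 83.656 dB


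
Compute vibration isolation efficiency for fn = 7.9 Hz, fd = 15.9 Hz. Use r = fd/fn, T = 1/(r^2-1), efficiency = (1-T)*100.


r = 15.9 / 7.9 = 2.01266
r^2 - 1 = 2.01266^2 - 1 = 3.0508
T = 1/3.0508 = 0.327783
Efficiency = (1 - 0.327783)*100 = 67.222 %


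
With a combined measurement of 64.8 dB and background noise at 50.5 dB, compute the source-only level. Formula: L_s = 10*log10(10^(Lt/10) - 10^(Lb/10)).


10^(64.8/10) = 3.01995e+06
10^(50.5/10) = 112202
Difference = 3.01995e+06 - 112202 = 2.90775e+06
L_source = 10*log10(2.90775e+06) = 64.636 dB


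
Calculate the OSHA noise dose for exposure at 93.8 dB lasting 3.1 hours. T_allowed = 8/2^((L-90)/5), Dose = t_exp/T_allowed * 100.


T_allowed = 8 / 2^((93.8 - 90)/5) = 4.72397 hr
Dose = 3.1 / 4.72397 * 100 = 65.623 %


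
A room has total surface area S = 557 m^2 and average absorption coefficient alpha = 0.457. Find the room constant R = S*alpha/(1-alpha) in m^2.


R = 557 * 0.457 / (1 - 0.457) = 468.78 m^2


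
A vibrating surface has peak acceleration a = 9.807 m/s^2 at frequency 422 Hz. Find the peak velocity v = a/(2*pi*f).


omega = 2*pi*f = 2*pi*422 = 2651.5 rad/s
v = a / omega = 9.807 / 2651.5 = 0.0036987 m/s


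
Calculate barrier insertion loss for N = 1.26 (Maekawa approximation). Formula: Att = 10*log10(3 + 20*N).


3 + 20*N = 3 + 20*1.26 = 28.2
Att = 10*log10(28.2) = 14.502 dB


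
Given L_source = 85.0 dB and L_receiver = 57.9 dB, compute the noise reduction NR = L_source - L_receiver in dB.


NR = L_source - L_receiver (difference between source and receiving room levels)
NR = 85.0 - 57.9 = 27.1 dB


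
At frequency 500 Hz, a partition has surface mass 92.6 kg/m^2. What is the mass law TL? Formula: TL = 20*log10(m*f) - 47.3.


m * f = 92.6 * 500 = 46300
20*log10(46300) = 93.3116 dB
TL = 93.3116 - 47.3 = 46.012 dB


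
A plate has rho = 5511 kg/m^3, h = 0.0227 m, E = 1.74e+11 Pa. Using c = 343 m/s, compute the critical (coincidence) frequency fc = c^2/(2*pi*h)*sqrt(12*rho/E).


12*rho/E = 12*5511/1.74e+11 = 3.80069e-07
sqrt(12*rho/E) = sqrt(3.80069e-07) = 0.000616497
c^2/(2*pi*h) = 343^2/(2*pi*0.0227) = 824864
fc = 824864 * 0.000616497 = 508.53 Hz


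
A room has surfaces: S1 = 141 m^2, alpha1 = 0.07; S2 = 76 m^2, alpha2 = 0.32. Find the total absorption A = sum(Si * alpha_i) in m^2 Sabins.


141 * 0.07 = 9.87
76 * 0.32 = 24.32
A_total = 9.87 + 24.32 = 34.19 m^2


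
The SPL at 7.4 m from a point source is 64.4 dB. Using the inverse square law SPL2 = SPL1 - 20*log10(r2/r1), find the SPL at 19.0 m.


r2/r1 = 19.0/7.4 = 2.56757
Correction = 20*log10(2.56757) = 8.19045 dB
SPL2 = 64.4 - 8.19045 = 56.21 dB


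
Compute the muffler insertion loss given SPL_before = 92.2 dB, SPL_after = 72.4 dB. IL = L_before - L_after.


Insertion loss = SPL without muffler - SPL with muffler
IL = 92.2 - 72.4 = 19.8 dB


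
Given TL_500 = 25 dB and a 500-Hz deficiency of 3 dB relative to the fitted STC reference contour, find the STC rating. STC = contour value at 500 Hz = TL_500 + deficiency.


By ASTM E413, STC = value of the fitted reference contour at 500 Hz.
Contour value at 500 Hz = TL_500 + deficiency = 25 + 3 = 28
STC = 28


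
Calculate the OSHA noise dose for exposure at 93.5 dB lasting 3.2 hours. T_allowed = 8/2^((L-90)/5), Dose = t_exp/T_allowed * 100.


T_allowed = 8 / 2^((93.5 - 90)/5) = 4.92458 hr
Dose = 3.2 / 4.92458 * 100 = 64.98 %


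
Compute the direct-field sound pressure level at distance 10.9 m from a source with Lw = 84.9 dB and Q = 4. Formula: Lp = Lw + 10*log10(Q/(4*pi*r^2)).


4*pi*r^2 = 4*pi*10.9^2 = 1493.01 m^2
Q / (4*pi*r^2) = 4 / 1493.01 = 0.00267915
Lp = 84.9 + 10*log10(0.00267915) = 59.18 dB


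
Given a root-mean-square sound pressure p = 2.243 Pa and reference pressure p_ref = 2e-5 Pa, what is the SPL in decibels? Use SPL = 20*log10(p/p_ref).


p / p_ref = 2.243 / 2e-5 = 112150
SPL = 20 * log10(112150) = 101 dB


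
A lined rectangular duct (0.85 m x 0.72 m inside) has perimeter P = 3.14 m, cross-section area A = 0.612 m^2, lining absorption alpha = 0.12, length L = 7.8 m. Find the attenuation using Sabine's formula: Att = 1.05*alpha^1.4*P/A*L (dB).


alpha^1.4 = 0.12^1.4 = 0.0513871
Attenuation rate = 1.05 * alpha^1.4 * P / A
= 1.05 * 0.0513871 * 3.14 / 0.612 = 0.276835 dB/m
Total Att = 0.276835 * 7.8 = 2.1593 dB


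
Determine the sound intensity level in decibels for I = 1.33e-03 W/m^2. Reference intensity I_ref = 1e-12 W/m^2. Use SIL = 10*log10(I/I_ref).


I / I_ref = 1.33e-03 / 1e-12 = 1.33e+09
SIL = 10 * log10(1.33e+09) = 91.239 dB


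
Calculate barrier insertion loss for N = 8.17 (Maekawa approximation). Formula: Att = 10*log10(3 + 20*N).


3 + 20*N = 3 + 20*8.17 = 166.4
Att = 10*log10(166.4) = 22.212 dB


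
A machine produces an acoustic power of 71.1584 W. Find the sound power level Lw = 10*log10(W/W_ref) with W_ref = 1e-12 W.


W / W_ref = 71.1584 / 1e-12 = 7.11584e+13
Lw = 10 * log10(7.11584e+13) = 138.52 dB


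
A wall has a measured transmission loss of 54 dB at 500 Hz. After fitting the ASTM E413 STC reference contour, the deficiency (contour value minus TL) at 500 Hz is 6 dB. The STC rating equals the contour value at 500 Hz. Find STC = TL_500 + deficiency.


By ASTM E413, STC = value of the fitted reference contour at 500 Hz.
Contour value at 500 Hz = TL_500 + deficiency = 54 + 6 = 60
STC = 60


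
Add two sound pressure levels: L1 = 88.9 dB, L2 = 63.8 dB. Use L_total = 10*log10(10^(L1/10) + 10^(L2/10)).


10^(88.9/10) = 7.76247e+08
10^(63.8/10) = 2.39883e+06
Sum = 7.76247e+08 + 2.39883e+06 = 7.78646e+08
L_total = 10*log10(7.78646e+08) = 88.913 dB


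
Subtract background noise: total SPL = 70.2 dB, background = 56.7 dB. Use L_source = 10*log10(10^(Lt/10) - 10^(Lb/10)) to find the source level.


10^(70.2/10) = 1.04713e+07
10^(56.7/10) = 467735
Difference = 1.04713e+07 - 467735 = 1.00036e+07
L_source = 10*log10(1.00036e+07) = 70.002 dB


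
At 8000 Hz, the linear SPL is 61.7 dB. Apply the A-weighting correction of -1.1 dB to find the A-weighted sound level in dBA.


A-weighting table: 8000 Hz -> -1.1 dB correction
SPL_A = SPL + correction = 61.7 + (-1.1) = 60.6 dBA


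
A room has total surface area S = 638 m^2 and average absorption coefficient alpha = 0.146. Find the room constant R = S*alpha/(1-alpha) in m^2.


R = 638 * 0.146 / (1 - 0.146) = 109.07 m^2


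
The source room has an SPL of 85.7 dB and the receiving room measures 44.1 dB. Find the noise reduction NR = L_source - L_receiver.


NR = L_source - L_receiver (difference between source and receiving room levels)
NR = 85.7 - 44.1 = 41.6 dB


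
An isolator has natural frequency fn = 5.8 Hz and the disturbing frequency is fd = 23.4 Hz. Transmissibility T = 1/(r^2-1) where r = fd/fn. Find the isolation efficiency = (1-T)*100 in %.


r = 23.4 / 5.8 = 4.03448
r^2 - 1 = 4.03448^2 - 1 = 15.277
T = 1/15.277 = 0.0654579
Efficiency = (1 - 0.0654579)*100 = 93.454 %


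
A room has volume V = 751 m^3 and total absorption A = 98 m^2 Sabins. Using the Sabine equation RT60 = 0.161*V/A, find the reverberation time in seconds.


RT60 = 0.161 * 751 / 98 = 1.2338 s


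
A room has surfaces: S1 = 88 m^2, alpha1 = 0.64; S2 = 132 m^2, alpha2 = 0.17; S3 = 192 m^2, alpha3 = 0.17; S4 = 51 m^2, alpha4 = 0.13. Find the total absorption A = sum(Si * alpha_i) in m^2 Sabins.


88 * 0.64 = 56.32
132 * 0.17 = 22.44
192 * 0.17 = 32.64
51 * 0.13 = 6.63
A_total = 56.32 + 22.44 + 32.64 + 6.63 = 118.03 m^2


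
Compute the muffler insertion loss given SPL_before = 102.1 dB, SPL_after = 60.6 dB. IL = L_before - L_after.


Insertion loss = SPL without muffler - SPL with muffler
IL = 102.1 - 60.6 = 41.5 dB


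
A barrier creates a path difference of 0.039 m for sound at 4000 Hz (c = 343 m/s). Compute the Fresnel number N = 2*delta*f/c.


N = 2*delta*f/c = 2*delta/lambda, where lambda = c/f
lambda = 343 / 4000 = 0.08575 m
N = 2 * 0.039 / 0.08575 = 0.90962


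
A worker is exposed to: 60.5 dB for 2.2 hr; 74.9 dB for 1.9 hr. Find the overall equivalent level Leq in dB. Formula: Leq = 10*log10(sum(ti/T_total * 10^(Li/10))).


T_total = 2.2 + 1.9 = 4.1 hr
(2.2/4.1) * 10^(60.5/10) = 602059
(1.9/4.1) * 10^(74.9/10) = 1.43209e+07
Sum = 602059 + 1.43209e+07 = 1.4923e+07
Leq = 10*log10(1.4923e+07) = 71.739 dB


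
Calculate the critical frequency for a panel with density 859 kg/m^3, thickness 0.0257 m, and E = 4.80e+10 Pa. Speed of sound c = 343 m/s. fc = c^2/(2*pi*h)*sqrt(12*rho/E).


12*rho/E = 12*859/4.80e+10 = 2.1475e-07
sqrt(12*rho/E) = sqrt(2.1475e-07) = 0.000463411
c^2/(2*pi*h) = 343^2/(2*pi*0.0257) = 728577
fc = 728577 * 0.000463411 = 337.63 Hz


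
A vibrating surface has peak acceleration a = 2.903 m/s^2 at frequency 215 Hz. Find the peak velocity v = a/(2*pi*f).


omega = 2*pi*f = 2*pi*215 = 1350.88 rad/s
v = a / omega = 2.903 / 1350.88 = 0.002149 m/s


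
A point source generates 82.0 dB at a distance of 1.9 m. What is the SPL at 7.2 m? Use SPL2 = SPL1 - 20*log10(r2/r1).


r2/r1 = 7.2/1.9 = 3.78947
Correction = 20*log10(3.78947) = 11.5716 dB
SPL2 = 82.0 - 11.5716 = 70.428 dB


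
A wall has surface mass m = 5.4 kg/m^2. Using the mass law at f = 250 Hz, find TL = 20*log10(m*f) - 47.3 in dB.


m * f = 5.4 * 250 = 1350
20*log10(1350) = 62.6067 dB
TL = 62.6067 - 47.3 = 15.307 dB


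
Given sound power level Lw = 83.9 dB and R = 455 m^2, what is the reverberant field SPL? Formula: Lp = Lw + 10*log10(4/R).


4/R = 4/455 = 0.00879121
Lp = 83.9 + 10*log10(0.00879121) = 63.34 dB


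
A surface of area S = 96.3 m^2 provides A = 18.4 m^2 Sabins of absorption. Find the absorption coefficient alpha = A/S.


Absorption coefficient = absorbed power / incident power
alpha = A / S = 18.4 / 96.3 = 0.19107


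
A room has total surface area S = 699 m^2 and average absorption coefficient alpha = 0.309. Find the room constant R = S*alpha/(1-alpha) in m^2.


R = 699 * 0.309 / (1 - 0.309) = 312.58 m^2


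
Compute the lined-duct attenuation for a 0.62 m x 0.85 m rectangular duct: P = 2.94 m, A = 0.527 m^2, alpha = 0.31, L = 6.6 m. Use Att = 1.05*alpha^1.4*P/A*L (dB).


alpha^1.4 = 0.31^1.4 = 0.194047
Attenuation rate = 1.05 * alpha^1.4 * P / A
= 1.05 * 0.194047 * 2.94 / 0.527 = 1.13667 dB/m
Total Att = 1.13667 * 6.6 = 7.502 dB


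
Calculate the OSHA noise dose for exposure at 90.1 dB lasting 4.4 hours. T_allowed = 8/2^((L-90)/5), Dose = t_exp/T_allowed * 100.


T_allowed = 8 / 2^((90.1 - 90)/5) = 7.88986 hr
Dose = 4.4 / 7.88986 * 100 = 55.768 %


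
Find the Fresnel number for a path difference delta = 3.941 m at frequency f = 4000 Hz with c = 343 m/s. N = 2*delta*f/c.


N = 2*delta*f/c = 2*delta/lambda, where lambda = c/f
lambda = 343 / 4000 = 0.08575 m
N = 2 * 3.941 / 0.08575 = 91.918


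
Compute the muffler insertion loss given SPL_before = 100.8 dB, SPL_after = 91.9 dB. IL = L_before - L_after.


Insertion loss = SPL without muffler - SPL with muffler
IL = 100.8 - 91.9 = 8.9 dB


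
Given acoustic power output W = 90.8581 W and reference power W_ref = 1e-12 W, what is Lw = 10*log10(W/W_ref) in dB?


W / W_ref = 90.8581 / 1e-12 = 9.08581e+13
Lw = 10 * log10(9.08581e+13) = 139.58 dB


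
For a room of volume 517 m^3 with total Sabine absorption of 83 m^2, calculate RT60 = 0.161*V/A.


RT60 = 0.161 * 517 / 83 = 1.0029 s


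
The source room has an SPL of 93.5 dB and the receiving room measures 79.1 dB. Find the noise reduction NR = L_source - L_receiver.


NR = L_source - L_receiver (difference between source and receiving room levels)
NR = 93.5 - 79.1 = 14.4 dB


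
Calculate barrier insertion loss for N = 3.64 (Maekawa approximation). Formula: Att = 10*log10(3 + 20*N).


3 + 20*N = 3 + 20*3.64 = 75.8
Att = 10*log10(75.8) = 18.797 dB


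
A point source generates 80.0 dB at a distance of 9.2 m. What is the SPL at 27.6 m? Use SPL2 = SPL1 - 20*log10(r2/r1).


r2/r1 = 27.6/9.2 = 3
Correction = 20*log10(3) = 9.54243 dB
SPL2 = 80.0 - 9.54243 = 70.458 dB


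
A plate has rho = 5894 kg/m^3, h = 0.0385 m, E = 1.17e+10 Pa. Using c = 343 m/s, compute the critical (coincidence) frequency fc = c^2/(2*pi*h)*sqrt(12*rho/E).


12*rho/E = 12*5894/1.17e+10 = 6.04513e-06
sqrt(12*rho/E) = sqrt(6.04513e-06) = 0.00245868
c^2/(2*pi*h) = 343^2/(2*pi*0.0385) = 486349
fc = 486349 * 0.00245868 = 1195.8 Hz


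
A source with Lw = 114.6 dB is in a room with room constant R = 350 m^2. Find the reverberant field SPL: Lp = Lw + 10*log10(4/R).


4/R = 4/350 = 0.0114286
Lp = 114.6 + 10*log10(0.0114286) = 95.18 dB


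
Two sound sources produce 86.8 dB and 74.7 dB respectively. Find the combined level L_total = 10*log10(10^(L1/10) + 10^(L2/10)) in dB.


10^(86.8/10) = 4.7863e+08
10^(74.7/10) = 2.95121e+07
Sum = 4.7863e+08 + 2.95121e+07 = 5.08142e+08
L_total = 10*log10(5.08142e+08) = 87.06 dB


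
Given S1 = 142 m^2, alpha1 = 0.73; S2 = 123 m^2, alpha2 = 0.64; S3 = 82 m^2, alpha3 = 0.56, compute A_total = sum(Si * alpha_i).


142 * 0.73 = 103.66
123 * 0.64 = 78.72
82 * 0.56 = 45.92
A_total = 103.66 + 78.72 + 45.92 = 228.3 m^2


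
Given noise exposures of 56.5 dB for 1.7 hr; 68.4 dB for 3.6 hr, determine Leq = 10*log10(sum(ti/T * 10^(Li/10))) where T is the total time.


T_total = 1.7 + 3.6 = 5.3 hr
(1.7/5.3) * 10^(56.5/10) = 143276
(3.6/5.3) * 10^(68.4/10) = 4.69923e+06
Sum = 143276 + 4.69923e+06 = 4.84251e+06
Leq = 10*log10(4.84251e+06) = 66.851 dB


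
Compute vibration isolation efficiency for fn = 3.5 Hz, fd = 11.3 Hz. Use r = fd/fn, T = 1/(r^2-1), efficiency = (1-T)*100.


r = 11.3 / 3.5 = 3.22857
r^2 - 1 = 3.22857^2 - 1 = 9.42366
T = 1/9.42366 = 0.106116
Efficiency = (1 - 0.106116)*100 = 89.388 %


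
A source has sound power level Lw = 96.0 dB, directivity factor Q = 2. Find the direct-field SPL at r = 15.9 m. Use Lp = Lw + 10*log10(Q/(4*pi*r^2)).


4*pi*r^2 = 4*pi*15.9^2 = 3176.9 m^2
Q / (4*pi*r^2) = 2 / 3176.9 = 0.000629545
Lp = 96.0 + 10*log10(0.000629545) = 63.99 dB


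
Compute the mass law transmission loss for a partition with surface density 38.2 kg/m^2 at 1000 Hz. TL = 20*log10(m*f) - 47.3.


m * f = 38.2 * 1000 = 38200
20*log10(38200) = 91.6413 dB
TL = 91.6413 - 47.3 = 44.341 dB


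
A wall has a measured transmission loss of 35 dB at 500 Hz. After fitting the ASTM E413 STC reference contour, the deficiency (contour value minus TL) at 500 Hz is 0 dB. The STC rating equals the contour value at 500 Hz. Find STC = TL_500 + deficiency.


By ASTM E413, STC = value of the fitted reference contour at 500 Hz.
Contour value at 500 Hz = TL_500 + deficiency = 35 + 0 = 35
STC = 35


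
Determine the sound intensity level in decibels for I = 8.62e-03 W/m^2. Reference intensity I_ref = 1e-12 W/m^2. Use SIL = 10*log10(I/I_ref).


I / I_ref = 8.62e-03 / 1e-12 = 8.62e+09
SIL = 10 * log10(8.62e+09) = 99.355 dB


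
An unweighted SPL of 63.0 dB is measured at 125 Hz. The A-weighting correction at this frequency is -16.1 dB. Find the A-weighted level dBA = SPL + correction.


A-weighting table: 125 Hz -> -16.1 dB correction
SPL_A = SPL + correction = 63.0 + (-16.1) = 46.9 dBA


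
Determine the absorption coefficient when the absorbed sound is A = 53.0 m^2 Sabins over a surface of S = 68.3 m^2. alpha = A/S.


Absorption coefficient = absorbed power / incident power
alpha = A / S = 53.0 / 68.3 = 0.77599


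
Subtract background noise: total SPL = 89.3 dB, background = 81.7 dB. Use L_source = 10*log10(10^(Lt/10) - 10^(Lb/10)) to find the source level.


10^(89.3/10) = 8.51138e+08
10^(81.7/10) = 1.47911e+08
Difference = 8.51138e+08 - 1.47911e+08 = 7.03227e+08
L_source = 10*log10(7.03227e+08) = 88.471 dB


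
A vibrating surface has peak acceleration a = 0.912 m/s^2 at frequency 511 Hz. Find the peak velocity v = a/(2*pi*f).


omega = 2*pi*f = 2*pi*511 = 3210.71 rad/s
v = a / omega = 0.912 / 3210.71 = 0.00028405 m/s


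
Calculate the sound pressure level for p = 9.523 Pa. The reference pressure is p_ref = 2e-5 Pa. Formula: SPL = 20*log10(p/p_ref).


p / p_ref = 9.523 / 2e-5 = 476150
SPL = 20 * log10(476150) = 113.55 dB


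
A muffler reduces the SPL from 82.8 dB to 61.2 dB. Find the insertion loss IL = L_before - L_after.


Insertion loss = SPL without muffler - SPL with muffler
IL = 82.8 - 61.2 = 21.6 dB


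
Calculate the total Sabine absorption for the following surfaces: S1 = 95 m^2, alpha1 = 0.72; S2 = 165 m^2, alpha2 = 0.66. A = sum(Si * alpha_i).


95 * 0.72 = 68.4
165 * 0.66 = 108.9
A_total = 68.4 + 108.9 = 177.3 m^2


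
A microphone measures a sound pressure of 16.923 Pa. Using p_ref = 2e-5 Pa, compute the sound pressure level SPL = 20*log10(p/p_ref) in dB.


p / p_ref = 16.923 / 2e-5 = 846150
SPL = 20 * log10(846150) = 118.55 dB


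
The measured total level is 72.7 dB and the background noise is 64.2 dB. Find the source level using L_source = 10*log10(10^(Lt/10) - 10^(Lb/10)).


10^(72.7/10) = 1.86209e+07
10^(64.2/10) = 2.63027e+06
Difference = 1.86209e+07 - 2.63027e+06 = 1.59906e+07
L_source = 10*log10(1.59906e+07) = 72.039 dB


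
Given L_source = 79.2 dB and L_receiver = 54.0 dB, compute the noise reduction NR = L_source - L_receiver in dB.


NR = L_source - L_receiver (difference between source and receiving room levels)
NR = 79.2 - 54.0 = 25.2 dB


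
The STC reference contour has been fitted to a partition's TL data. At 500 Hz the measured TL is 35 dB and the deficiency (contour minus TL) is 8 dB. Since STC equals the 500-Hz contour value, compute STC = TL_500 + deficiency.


By ASTM E413, STC = value of the fitted reference contour at 500 Hz.
Contour value at 500 Hz = TL_500 + deficiency = 35 + 8 = 43
STC = 43


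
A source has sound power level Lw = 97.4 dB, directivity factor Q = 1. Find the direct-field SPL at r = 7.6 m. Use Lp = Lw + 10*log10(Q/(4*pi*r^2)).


4*pi*r^2 = 4*pi*7.6^2 = 725.834 m^2
Q / (4*pi*r^2) = 1 / 725.834 = 0.00137773
Lp = 97.4 + 10*log10(0.00137773) = 68.792 dB


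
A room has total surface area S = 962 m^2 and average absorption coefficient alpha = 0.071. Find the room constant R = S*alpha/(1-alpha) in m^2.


R = 962 * 0.071 / (1 - 0.071) = 73.522 m^2


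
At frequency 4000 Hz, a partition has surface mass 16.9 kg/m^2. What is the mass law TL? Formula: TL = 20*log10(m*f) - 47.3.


m * f = 16.9 * 4000 = 67600
20*log10(67600) = 96.5989 dB
TL = 96.5989 - 47.3 = 49.299 dB


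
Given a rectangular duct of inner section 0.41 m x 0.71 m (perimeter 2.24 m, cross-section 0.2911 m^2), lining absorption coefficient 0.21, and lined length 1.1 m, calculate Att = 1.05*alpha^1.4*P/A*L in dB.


alpha^1.4 = 0.21^1.4 = 0.112488
Attenuation rate = 1.05 * alpha^1.4 * P / A
= 1.05 * 0.112488 * 2.24 / 0.2911 = 0.908869 dB/m
Total Att = 0.908869 * 1.1 = 0.99976 dB


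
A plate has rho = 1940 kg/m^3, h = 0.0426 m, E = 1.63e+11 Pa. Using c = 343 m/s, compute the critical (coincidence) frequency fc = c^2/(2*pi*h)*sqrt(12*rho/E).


12*rho/E = 12*1940/1.63e+11 = 1.42822e-07
sqrt(12*rho/E) = sqrt(1.42822e-07) = 0.000377918
c^2/(2*pi*h) = 343^2/(2*pi*0.0426) = 439540
fc = 439540 * 0.000377918 = 166.11 Hz


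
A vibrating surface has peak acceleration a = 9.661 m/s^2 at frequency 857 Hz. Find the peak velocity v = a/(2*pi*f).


omega = 2*pi*f = 2*pi*857 = 5384.69 rad/s
v = a / omega = 9.661 / 5384.69 = 0.0017942 m/s


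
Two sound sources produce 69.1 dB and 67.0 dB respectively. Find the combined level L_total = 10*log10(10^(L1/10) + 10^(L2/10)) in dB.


10^(69.1/10) = 8.12831e+06
10^(67.0/10) = 5.01187e+06
Sum = 8.12831e+06 + 5.01187e+06 = 1.31402e+07
L_total = 10*log10(1.31402e+07) = 71.186 dB


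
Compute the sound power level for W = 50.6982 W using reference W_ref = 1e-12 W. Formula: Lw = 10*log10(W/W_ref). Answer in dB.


W / W_ref = 50.6982 / 1e-12 = 5.06982e+13
Lw = 10 * log10(5.06982e+13) = 137.05 dB


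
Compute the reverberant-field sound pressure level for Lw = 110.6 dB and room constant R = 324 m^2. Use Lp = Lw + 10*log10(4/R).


4/R = 4/324 = 0.0123457
Lp = 110.6 + 10*log10(0.0123457) = 91.515 dB


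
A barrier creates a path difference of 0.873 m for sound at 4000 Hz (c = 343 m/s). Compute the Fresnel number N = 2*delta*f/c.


N = 2*delta*f/c = 2*delta/lambda, where lambda = c/f
lambda = 343 / 4000 = 0.08575 m
N = 2 * 0.873 / 0.08575 = 20.362


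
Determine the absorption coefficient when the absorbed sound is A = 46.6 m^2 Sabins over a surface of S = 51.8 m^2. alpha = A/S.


Absorption coefficient = absorbed power / incident power
alpha = A / S = 46.6 / 51.8 = 0.89961


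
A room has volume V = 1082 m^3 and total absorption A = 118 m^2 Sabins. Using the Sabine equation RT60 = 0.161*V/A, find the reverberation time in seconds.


RT60 = 0.161 * 1082 / 118 = 1.4763 s


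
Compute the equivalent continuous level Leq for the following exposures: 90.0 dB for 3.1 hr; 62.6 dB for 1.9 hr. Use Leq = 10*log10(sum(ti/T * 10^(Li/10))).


T_total = 3.1 + 1.9 = 5.0 hr
(3.1/5.0) * 10^(90.0/10) = 6.2e+08
(1.9/5.0) * 10^(62.6/10) = 691486
Sum = 6.2e+08 + 691486 = 6.20691e+08
Leq = 10*log10(6.20691e+08) = 87.929 dB


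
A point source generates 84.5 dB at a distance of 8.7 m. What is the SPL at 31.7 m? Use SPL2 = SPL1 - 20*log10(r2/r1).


r2/r1 = 31.7/8.7 = 3.64368
Correction = 20*log10(3.64368) = 11.2308 dB
SPL2 = 84.5 - 11.2308 = 73.269 dB


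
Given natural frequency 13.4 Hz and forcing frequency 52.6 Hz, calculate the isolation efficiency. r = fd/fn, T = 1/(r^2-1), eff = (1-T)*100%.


r = 52.6 / 13.4 = 3.92537
r^2 - 1 = 3.92537^2 - 1 = 14.4085
T = 1/14.4085 = 0.0694035
Efficiency = (1 - 0.0694035)*100 = 93.06 %


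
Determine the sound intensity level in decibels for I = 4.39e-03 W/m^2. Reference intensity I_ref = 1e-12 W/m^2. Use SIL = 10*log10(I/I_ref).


I / I_ref = 4.39e-03 / 1e-12 = 4.39e+09
SIL = 10 * log10(4.39e+09) = 96.425 dB


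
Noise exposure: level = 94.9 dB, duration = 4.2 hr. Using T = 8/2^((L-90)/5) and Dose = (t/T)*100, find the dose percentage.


T_allowed = 8 / 2^((94.9 - 90)/5) = 4.05584 hr
Dose = 4.2 / 4.05584 * 100 = 103.55 %


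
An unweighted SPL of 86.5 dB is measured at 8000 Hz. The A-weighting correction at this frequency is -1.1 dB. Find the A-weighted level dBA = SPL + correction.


A-weighting table: 8000 Hz -> -1.1 dB correction
SPL_A = SPL + correction = 86.5 + (-1.1) = 85.4 dBA


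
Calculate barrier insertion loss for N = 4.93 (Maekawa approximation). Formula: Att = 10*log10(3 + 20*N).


3 + 20*N = 3 + 20*4.93 = 101.6
Att = 10*log10(101.6) = 20.069 dB


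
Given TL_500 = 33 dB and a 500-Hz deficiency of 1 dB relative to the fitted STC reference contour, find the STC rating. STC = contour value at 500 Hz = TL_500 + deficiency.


By ASTM E413, STC = value of the fitted reference contour at 500 Hz.
Contour value at 500 Hz = TL_500 + deficiency = 33 + 1 = 34
STC = 34


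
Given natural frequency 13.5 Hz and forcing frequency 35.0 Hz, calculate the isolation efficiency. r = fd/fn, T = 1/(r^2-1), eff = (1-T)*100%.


r = 35.0 / 13.5 = 2.59259
r^2 - 1 = 2.59259^2 - 1 = 5.72152
T = 1/5.72152 = 0.174779
Efficiency = (1 - 0.174779)*100 = 82.522 %


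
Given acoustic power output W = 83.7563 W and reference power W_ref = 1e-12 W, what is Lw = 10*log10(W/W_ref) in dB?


W / W_ref = 83.7563 / 1e-12 = 8.37563e+13
Lw = 10 * log10(8.37563e+13) = 139.23 dB


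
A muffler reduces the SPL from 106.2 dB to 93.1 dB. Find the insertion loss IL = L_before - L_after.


Insertion loss = SPL without muffler - SPL with muffler
IL = 106.2 - 93.1 = 13.1 dB


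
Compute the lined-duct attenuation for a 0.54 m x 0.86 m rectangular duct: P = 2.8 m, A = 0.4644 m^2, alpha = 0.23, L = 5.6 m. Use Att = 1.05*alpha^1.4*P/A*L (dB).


alpha^1.4 = 0.23^1.4 = 0.127767
Attenuation rate = 1.05 * alpha^1.4 * P / A
= 1.05 * 0.127767 * 2.8 / 0.4644 = 0.808861 dB/m
Total Att = 0.808861 * 5.6 = 4.5296 dB


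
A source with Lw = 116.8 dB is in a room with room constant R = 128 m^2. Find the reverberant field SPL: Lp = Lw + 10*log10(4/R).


4/R = 4/128 = 0.03125
Lp = 116.8 + 10*log10(0.03125) = 101.75 dB


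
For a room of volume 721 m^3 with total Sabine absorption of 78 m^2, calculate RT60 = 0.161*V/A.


RT60 = 0.161 * 721 / 78 = 1.4882 s


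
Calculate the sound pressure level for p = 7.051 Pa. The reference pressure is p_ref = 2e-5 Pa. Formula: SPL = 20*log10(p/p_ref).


p / p_ref = 7.051 / 2e-5 = 352550
SPL = 20 * log10(352550) = 110.94 dB


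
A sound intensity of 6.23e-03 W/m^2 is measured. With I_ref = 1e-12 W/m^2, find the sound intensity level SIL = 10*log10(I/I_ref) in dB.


I / I_ref = 6.23e-03 / 1e-12 = 6.23e+09
SIL = 10 * log10(6.23e+09) = 97.945 dB


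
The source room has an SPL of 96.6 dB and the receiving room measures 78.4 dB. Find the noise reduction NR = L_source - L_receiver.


NR = L_source - L_receiver (difference between source and receiving room levels)
NR = 96.6 - 78.4 = 18.2 dB


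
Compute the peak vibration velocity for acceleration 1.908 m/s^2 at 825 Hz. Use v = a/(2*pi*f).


omega = 2*pi*f = 2*pi*825 = 5183.63 rad/s
v = a / omega = 1.908 / 5183.63 = 0.00036808 m/s


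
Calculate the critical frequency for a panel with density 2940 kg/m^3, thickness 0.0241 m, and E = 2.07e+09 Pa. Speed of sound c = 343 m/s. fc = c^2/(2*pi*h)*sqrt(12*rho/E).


12*rho/E = 12*2940/2.07e+09 = 1.70435e-05
sqrt(12*rho/E) = sqrt(1.70435e-05) = 0.00412838
c^2/(2*pi*h) = 343^2/(2*pi*0.0241) = 776947
fc = 776947 * 0.00412838 = 3207.5 Hz


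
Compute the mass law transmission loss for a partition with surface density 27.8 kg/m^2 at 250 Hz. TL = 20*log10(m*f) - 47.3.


m * f = 27.8 * 250 = 6950
20*log10(6950) = 76.8397 dB
TL = 76.8397 - 47.3 = 29.54 dB


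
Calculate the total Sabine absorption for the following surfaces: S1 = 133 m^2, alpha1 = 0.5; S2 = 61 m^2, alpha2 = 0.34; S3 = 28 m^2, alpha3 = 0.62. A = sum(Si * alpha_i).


133 * 0.5 = 66.5
61 * 0.34 = 20.74
28 * 0.62 = 17.36
A_total = 66.5 + 20.74 + 17.36 = 104.6 m^2


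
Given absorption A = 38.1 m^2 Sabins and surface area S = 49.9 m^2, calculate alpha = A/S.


Absorption coefficient = absorbed power / incident power
alpha = A / S = 38.1 / 49.9 = 0.76353


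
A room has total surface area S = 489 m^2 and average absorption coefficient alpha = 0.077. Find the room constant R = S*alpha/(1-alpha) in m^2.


R = 489 * 0.077 / (1 - 0.077) = 40.794 m^2


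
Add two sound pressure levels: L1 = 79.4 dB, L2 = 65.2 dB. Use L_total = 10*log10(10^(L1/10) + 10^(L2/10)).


10^(79.4/10) = 8.70964e+07
10^(65.2/10) = 3.31131e+06
Sum = 8.70964e+07 + 3.31131e+06 = 9.04077e+07
L_total = 10*log10(9.04077e+07) = 79.562 dB


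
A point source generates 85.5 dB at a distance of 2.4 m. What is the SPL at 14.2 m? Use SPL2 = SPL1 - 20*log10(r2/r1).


r2/r1 = 14.2/2.4 = 5.91667
Correction = 20*log10(5.91667) = 15.4415 dB
SPL2 = 85.5 - 15.4415 = 70.058 dB


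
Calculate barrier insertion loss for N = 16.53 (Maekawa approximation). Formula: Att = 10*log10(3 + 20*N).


3 + 20*N = 3 + 20*16.53 = 333.6
Att = 10*log10(333.6) = 25.232 dB


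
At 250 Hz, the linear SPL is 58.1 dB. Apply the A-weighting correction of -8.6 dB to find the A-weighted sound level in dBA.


A-weighting table: 250 Hz -> -8.6 dB correction
SPL_A = SPL + correction = 58.1 + (-8.6) = 49.5 dBA


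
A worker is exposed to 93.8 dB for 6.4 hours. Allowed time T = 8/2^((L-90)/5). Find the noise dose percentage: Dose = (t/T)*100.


T_allowed = 8 / 2^((93.8 - 90)/5) = 4.72397 hr
Dose = 6.4 / 4.72397 * 100 = 135.48 %


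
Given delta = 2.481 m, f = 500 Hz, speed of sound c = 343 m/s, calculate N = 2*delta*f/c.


N = 2*delta*f/c = 2*delta/lambda, where lambda = c/f
lambda = 343 / 500 = 0.686 m
N = 2 * 2.481 / 0.686 = 7.2332


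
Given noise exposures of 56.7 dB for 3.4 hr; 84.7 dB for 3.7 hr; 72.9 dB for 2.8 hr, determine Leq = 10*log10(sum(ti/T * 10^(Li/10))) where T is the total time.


T_total = 3.4 + 3.7 + 2.8 = 9.9 hr
(3.4/9.9) * 10^(56.7/10) = 160636
(3.7/9.9) * 10^(84.7/10) = 1.10298e+08
(2.8/9.9) * 10^(72.9/10) = 5.51471e+06
Sum = 160636 + 1.10298e+08 + 5.51471e+06 = 1.15973e+08
Leq = 10*log10(1.15973e+08) = 80.644 dB


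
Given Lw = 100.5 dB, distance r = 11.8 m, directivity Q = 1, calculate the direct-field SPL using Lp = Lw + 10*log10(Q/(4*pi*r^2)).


4*pi*r^2 = 4*pi*11.8^2 = 1749.74 m^2
Q / (4*pi*r^2) = 1 / 1749.74 = 0.000571513
Lp = 100.5 + 10*log10(0.000571513) = 68.07 dB


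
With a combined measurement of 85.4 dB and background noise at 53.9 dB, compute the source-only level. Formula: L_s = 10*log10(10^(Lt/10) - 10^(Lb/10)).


10^(85.4/10) = 3.46737e+08
10^(53.9/10) = 245471
Difference = 3.46737e+08 - 245471 = 3.46492e+08
L_source = 10*log10(3.46492e+08) = 85.397 dB


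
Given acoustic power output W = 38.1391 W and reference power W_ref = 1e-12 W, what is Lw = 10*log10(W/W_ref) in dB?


W / W_ref = 38.1391 / 1e-12 = 3.81391e+13
Lw = 10 * log10(3.81391e+13) = 135.81 dB


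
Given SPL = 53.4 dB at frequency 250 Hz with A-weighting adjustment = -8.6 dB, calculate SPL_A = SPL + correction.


A-weighting table: 250 Hz -> -8.6 dB correction
SPL_A = SPL + correction = 53.4 + (-8.6) = 44.8 dBA


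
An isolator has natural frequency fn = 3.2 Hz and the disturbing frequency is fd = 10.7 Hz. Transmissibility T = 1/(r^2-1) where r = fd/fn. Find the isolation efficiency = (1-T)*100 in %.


r = 10.7 / 3.2 = 3.34375
r^2 - 1 = 3.34375^2 - 1 = 10.1807
T = 1/10.1807 = 0.0982251
Efficiency = (1 - 0.0982251)*100 = 90.177 %


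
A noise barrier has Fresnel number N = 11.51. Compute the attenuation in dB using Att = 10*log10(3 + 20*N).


3 + 20*N = 3 + 20*11.51 = 233.2
Att = 10*log10(233.2) = 23.677 dB


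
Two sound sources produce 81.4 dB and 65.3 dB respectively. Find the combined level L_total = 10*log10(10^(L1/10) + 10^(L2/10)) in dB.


10^(81.4/10) = 1.38038e+08
10^(65.3/10) = 3.38844e+06
Sum = 1.38038e+08 + 3.38844e+06 = 1.41426e+08
L_total = 10*log10(1.41426e+08) = 81.505 dB


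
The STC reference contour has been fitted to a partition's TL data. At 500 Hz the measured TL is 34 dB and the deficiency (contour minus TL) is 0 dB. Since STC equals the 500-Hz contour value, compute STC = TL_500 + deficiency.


By ASTM E413, STC = value of the fitted reference contour at 500 Hz.
Contour value at 500 Hz = TL_500 + deficiency = 34 + 0 = 34
STC = 34


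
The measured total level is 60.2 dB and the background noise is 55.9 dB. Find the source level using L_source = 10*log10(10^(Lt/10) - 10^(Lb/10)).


10^(60.2/10) = 1.04713e+06
10^(55.9/10) = 389045
Difference = 1.04713e+06 - 389045 = 658085
L_source = 10*log10(658085) = 58.183 dB


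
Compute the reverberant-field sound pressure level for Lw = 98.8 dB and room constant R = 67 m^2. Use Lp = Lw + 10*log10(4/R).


4/R = 4/67 = 0.0597015
Lp = 98.8 + 10*log10(0.0597015) = 86.56 dB


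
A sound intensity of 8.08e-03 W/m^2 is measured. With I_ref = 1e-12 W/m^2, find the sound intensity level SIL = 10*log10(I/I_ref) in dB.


I / I_ref = 8.08e-03 / 1e-12 = 8.08e+09
SIL = 10 * log10(8.08e+09) = 99.074 dB


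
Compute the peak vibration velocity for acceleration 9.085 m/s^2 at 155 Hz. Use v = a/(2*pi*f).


omega = 2*pi*f = 2*pi*155 = 973.894 rad/s
v = a / omega = 9.085 / 973.894 = 0.0093285 m/s


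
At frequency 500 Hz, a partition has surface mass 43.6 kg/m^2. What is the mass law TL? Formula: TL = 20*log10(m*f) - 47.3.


m * f = 43.6 * 500 = 21800
20*log10(21800) = 86.7691 dB
TL = 86.7691 - 47.3 = 39.469 dB


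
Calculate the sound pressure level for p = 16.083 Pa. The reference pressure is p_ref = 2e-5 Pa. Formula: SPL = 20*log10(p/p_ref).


p / p_ref = 16.083 / 2e-5 = 804150
SPL = 20 * log10(804150) = 118.11 dB


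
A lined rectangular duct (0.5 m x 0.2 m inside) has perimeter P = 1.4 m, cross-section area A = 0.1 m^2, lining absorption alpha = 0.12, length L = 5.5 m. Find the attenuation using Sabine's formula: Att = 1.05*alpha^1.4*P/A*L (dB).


alpha^1.4 = 0.12^1.4 = 0.0513871
Attenuation rate = 1.05 * alpha^1.4 * P / A
= 1.05 * 0.0513871 * 1.4 / 0.1 = 0.75539 dB/m
Total Att = 0.75539 * 5.5 = 4.1546 dB


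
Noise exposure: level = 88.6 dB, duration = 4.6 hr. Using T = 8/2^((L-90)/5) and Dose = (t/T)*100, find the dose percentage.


T_allowed = 8 / 2^((88.6 - 90)/5) = 9.71356 hr
Dose = 4.6 / 9.71356 * 100 = 47.356 %


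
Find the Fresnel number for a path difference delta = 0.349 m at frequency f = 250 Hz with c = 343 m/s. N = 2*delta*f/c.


N = 2*delta*f/c = 2*delta/lambda, where lambda = c/f
lambda = 343 / 250 = 1.372 m
N = 2 * 0.349 / 1.372 = 0.50875


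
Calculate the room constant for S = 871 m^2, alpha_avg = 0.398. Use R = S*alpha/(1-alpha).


R = 871 * 0.398 / (1 - 0.398) = 575.84 m^2


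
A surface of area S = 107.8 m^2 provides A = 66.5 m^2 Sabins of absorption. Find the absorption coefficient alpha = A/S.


Absorption coefficient = absorbed power / incident power
alpha = A / S = 66.5 / 107.8 = 0.61688


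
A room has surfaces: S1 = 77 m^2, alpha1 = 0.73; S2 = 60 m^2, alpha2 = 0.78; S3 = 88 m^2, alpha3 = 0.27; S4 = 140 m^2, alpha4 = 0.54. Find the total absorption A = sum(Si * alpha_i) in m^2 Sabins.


77 * 0.73 = 56.21
60 * 0.78 = 46.8
88 * 0.27 = 23.76
140 * 0.54 = 75.6
A_total = 56.21 + 46.8 + 23.76 + 75.6 = 202.37 m^2


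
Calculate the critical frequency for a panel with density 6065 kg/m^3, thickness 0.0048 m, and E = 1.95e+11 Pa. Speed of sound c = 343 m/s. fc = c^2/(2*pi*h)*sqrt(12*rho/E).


12*rho/E = 12*6065/1.95e+11 = 3.73231e-07
sqrt(12*rho/E) = sqrt(3.73231e-07) = 0.000610926
c^2/(2*pi*h) = 343^2/(2*pi*0.0048) = 3.90092e+06
fc = 3.90092e+06 * 0.000610926 = 2383.2 Hz


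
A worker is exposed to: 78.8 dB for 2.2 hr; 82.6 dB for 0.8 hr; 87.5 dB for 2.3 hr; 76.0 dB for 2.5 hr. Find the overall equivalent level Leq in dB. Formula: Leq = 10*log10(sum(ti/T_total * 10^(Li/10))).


T_total = 2.2 + 0.8 + 2.3 + 2.5 = 7.8 hr
(2.2/7.8) * 10^(78.8/10) = 2.13958e+07
(0.8/7.8) * 10^(82.6/10) = 1.86636e+07
(2.3/7.8) * 10^(87.5/10) = 1.65819e+08
(2.5/7.8) * 10^(76.0/10) = 1.27598e+07
Sum = 2.13958e+07 + 1.86636e+07 + 1.65819e+08 + 1.27598e+07 = 2.18638e+08
Leq = 10*log10(2.18638e+08) = 83.397 dB


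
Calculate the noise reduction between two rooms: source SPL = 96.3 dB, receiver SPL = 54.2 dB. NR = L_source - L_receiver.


NR = L_source - L_receiver (difference between source and receiving room levels)
NR = 96.3 - 54.2 = 42.1 dB


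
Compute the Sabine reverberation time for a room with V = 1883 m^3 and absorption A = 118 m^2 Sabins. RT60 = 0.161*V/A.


RT60 = 0.161 * 1883 / 118 = 2.5692 s


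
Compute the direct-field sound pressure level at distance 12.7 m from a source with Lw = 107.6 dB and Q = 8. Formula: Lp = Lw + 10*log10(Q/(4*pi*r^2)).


4*pi*r^2 = 4*pi*12.7^2 = 2026.83 m^2
Q / (4*pi*r^2) = 8 / 2026.83 = 0.00394705
Lp = 107.6 + 10*log10(0.00394705) = 83.563 dB


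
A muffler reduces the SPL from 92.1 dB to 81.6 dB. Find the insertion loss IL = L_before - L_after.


Insertion loss = SPL without muffler - SPL with muffler
IL = 92.1 - 81.6 = 10.5 dB


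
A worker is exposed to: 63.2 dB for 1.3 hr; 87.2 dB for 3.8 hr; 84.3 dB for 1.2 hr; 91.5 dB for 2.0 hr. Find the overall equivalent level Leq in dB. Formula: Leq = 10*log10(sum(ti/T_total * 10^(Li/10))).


T_total = 1.3 + 3.8 + 1.2 + 2.0 = 8.3 hr
(1.3/8.3) * 10^(63.2/10) = 327239
(3.8/8.3) * 10^(87.2/10) = 2.40273e+08
(1.2/8.3) * 10^(84.3/10) = 3.89138e+07
(2.0/8.3) * 10^(91.5/10) = 3.4037e+08
Sum = 327239 + 2.40273e+08 + 3.89138e+07 + 3.4037e+08 = 6.19884e+08
Leq = 10*log10(6.19884e+08) = 87.923 dB


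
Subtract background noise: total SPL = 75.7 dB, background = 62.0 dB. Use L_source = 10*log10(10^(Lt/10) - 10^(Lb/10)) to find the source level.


10^(75.7/10) = 3.71535e+07
10^(62.0/10) = 1.58489e+06
Difference = 3.71535e+07 - 1.58489e+06 = 3.55686e+07
L_source = 10*log10(3.55686e+07) = 75.511 dB


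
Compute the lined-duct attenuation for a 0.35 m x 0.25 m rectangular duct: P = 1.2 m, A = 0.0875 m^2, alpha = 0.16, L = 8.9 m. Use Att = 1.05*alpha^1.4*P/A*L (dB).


alpha^1.4 = 0.16^1.4 = 0.076872
Attenuation rate = 1.05 * alpha^1.4 * P / A
= 1.05 * 0.076872 * 1.2 / 0.0875 = 1.10696 dB/m
Total Att = 1.10696 * 8.9 = 9.8519 dB
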